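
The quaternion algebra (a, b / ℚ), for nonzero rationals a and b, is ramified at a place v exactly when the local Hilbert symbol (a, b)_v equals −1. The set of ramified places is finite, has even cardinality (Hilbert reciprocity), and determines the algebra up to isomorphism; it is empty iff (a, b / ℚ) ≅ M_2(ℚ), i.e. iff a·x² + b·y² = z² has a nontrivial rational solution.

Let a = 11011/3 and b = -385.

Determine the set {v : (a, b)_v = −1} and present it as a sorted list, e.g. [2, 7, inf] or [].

[3, 5, 7, 13]

(a, b) ≡ (273, -385) mod (ℚ^×)²; places V = {2, 3, 5, 7, 11, 13, ∞}.
(a,b)_7: α=1, u≡4; β=1, v≡1 (mod 7); (4|7)=+1, (1|7)=+1; sign (−1)^1·+1^1·+1^1 = -1.
(a,b)_∞: sgn(273)=+, sgn(-385)=−, so +1.
(a,b)_2: α=0, β=0; u≡1, v≡7 (mod 8); ε(u)ε(v)=0·1, αω(v)=0·0, βω(u)=0·0; sum ≡ 0  ⇒  +1.
(a,b)_5: α=0, u≡2; β=1, v≡3 (mod 5); (2|5)=-1, (3|5)=-1; sign (−1)^0·-1^1·-1^0 = -1.
(a,b)_3: α=-1, u≡1; β=0, v≡2 (mod 3); (1|3)=+1, (2|3)=-1; sign (−1)^0·+1^0·-1^-1 = -1.
(a,b)_13: α=1, u≡5; β=0, v≡5 (mod 13); (5|13)=-1, (5|13)=-1; sign (−1)^0·-1^0·-1^1 = -1.
(a,b)_11: α=2, u≡1; β=1, v≡9 (mod 11); (1|11)=+1, (9|11)=+1; sign (−1)^0·+1^1·+1^2 = +1.
Ram(273, -385) = {3, 5, 7, 13}; no ℚ_3-point on the conic.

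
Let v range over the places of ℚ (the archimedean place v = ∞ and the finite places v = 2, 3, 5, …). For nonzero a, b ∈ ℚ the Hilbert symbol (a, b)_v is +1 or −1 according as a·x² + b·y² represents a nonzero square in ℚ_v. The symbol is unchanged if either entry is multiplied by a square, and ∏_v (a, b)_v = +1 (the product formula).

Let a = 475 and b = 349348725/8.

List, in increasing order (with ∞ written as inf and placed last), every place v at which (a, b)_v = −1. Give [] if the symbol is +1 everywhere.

[2, 11, 19, 23]

Mod squares: a ≡ 19, b ≡ 8602. Check v ∈ {∞, 2, 3, 5, 11, 17, 19, 23}.
v=5: a=5^2·(≡4), b=5^2·(≡3) mod 5; (4|5)=+1, (3|5)=-1; (−1)^{2·2·2}·(+1)^2·(-1)^2 = +1.
v=17: a=17^0·(≡16), b=17^1·(≡13) mod 17; (16|17)=+1, (13|17)=+1; (−1)^{0·1·8}·(+1)^1·(+1)^0 = +1.
v=3: a=3^0·(≡1), b=3^2·(≡1) mod 3; (1|3)=+1, (1|3)=+1; (−1)^{0·2·1}·(+1)^2·(+1)^0 = +1.
v=2: v_2(a)=0, v_2(b)=-3; units ≡ 3, 5 (mod 8); ε·ε+αω+βω = 1·0+0·1+-3·1 ≡ 1  ⇒  (a,b)_2 = -1.
v=19: a=19^1·(≡6), b=19^2·(≡14) mod 19; (6|19)=+1, (14|19)=-1; (−1)^{1·2·9}·(+1)^2·(-1)^1 = -1.
v=23: a=23^0·(≡15), b=23^1·(≡16) mod 23; (15|23)=-1, (16|23)=+1; (−1)^{0·1·11}·(-1)^1·(+1)^0 = -1.
v=∞: 19 > 0 and 8602 > 0  ⇒  (a,b)_∞ = +1.
v=11: a=11^0·(≡2), b=11^1·(≡9) mod 11; (2|11)=-1, (9|11)=+1; (−1)^{0·1·5}·(-1)^1·(+1)^0 = -1.
Ram(19, 8602) = {2, 11, 19, 23}; no ℚ_2-point on the conic.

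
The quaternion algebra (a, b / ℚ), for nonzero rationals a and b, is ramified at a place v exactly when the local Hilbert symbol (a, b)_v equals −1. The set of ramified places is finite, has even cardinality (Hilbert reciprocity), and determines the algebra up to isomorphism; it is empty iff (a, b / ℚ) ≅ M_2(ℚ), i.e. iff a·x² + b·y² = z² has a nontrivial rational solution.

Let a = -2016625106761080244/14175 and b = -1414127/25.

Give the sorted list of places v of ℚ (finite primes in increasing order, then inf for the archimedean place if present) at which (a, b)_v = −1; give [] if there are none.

[7, 11, 29, inf]

(a, b) ≡ (-1764763, -11687) mod (ℚ^×)²; places V = {2, 3, 5, 7, 11, 13, 29, 31, 41, 43, ∞}.
(a,b)_7: α=-1, u≡6; β=0, v≡5 (mod 7); (6|7)=-1, (5|7)=-1; sign (−1)^0·-1^0·-1^-1 = -1.
(a,b)_29: α=2, u≡2; β=1, v≡18 (mod 29); (2|29)=-1, (18|29)=-1; sign (−1)^0·-1^1·-1^2 = -1.
(a,b)_13: α=3, u≡8; β=1, v≡8 (mod 13); (8|13)=-1, (8|13)=-1; sign (−1)^0·-1^1·-1^3 = +1.
(a,b)_∞: sgn(-1764763)=−, sgn(-11687)=−, so -1.
(a,b)_11: α=5, u≡7; β=2, v≡2 (mod 11); (7|11)=-1, (2|11)=-1; sign (−1)^0·-1^2·-1^5 = -1.
(a,b)_41: α=1, u≡24; β=0, v≡10 (mod 41); (24|41)=-1, (10|41)=+1; sign (−1)^0·-1^0·+1^1 = +1.
(a,b)_43: α=1, u≡10; β=0, v≡4 (mod 43); (10|43)=+1, (4|43)=+1; sign (−1)^0·+1^0·+1^1 = +1.
(a,b)_2: α=2, β=0; u≡5, v≡1 (mod 8); ε(u)ε(v)=0·0, αω(v)=2·0, βω(u)=0·1; sum ≡ 0  ⇒  +1.
(a,b)_5: α=-2, u≡3; β=-2, v≡3 (mod 5); (3|5)=-1, (3|5)=-1; sign (−1)^0·-1^-2·-1^-2 = +1.
(a,b)_3: α=-4, u≡2; β=0, v≡1 (mod 3); (2|3)=-1, (1|3)=+1; sign (−1)^0·-1^0·+1^-4 = +1.
(a,b)_31: α=2, u≡25; β=1, v≡13 (mod 31); (25|31)=+1, (13|31)=-1; sign (−1)^0·+1^1·-1^2 = +1.
|Ram(-1764763, -11687)| = 4, even; anisotropic at {7, 11, 29, ∞}.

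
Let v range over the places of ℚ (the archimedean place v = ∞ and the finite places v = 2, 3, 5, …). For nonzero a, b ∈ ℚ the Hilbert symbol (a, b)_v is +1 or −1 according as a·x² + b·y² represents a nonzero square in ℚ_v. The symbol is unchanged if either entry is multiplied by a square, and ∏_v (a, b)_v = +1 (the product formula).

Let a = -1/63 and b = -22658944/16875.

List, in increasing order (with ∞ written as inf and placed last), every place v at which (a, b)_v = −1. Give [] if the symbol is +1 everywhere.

[3, 7, 19, inf]

(a, b) ≡ (-7, -8778) mod (ℚ^×)²; places V = {2, 3, 5, 7, 11, 19, ∞}.
(a,b)_19: α=0, u≡3; β=1, v≡18 (mod 19); (3|19)=-1, (18|19)=-1; sign (−1)^0·-1^1·-1^0 = -1.
(a,b)_3: α=-2, u≡2; β=-3, v≡2 (mod 3); (2|3)=-1, (2|3)=-1; sign (−1)^0·-1^-3·-1^-2 = -1.
(a,b)_2: α=0, β=7; u≡1, v≡3 (mod 8); ε(u)ε(v)=0·1, αω(v)=0·1, βω(u)=7·0; sum ≡ 0  ⇒  +1.
(a,b)_∞: sgn(-7)=−, sgn(-8778)=−, so -1.
(a,b)_11: α=0, u≡4; β=3, v≡4 (mod 11); (4|11)=+1, (4|11)=+1; sign (−1)^0·+1^3·+1^0 = +1.
(a,b)_5: α=0, u≡3; β=-4, v≡3 (mod 5); (3|5)=-1, (3|5)=-1; sign (−1)^0·-1^-4·-1^0 = +1.
(a,b)_7: α=-1, u≡3; β=1, v≡5 (mod 7); (3|7)=-1, (5|7)=-1; sign (−1)^1·-1^1·-1^-1 = -1.
Ram(-7, -8778) = {3, 7, 19, ∞}; no ℚ_3-point on the conic.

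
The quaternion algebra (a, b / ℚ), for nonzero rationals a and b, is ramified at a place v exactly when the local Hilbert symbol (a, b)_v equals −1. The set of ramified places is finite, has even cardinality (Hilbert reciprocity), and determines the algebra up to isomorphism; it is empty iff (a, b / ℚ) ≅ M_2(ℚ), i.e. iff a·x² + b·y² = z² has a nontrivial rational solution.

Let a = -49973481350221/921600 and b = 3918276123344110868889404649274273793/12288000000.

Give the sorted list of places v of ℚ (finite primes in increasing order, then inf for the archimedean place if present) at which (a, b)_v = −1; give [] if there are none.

[2, 3, 7, 11, 19, 31]

Mod squares: a ≡ -3958669, b ≡ 3506811. Check v ∈ {∞, 2, 3, 5, 7, 11, 13, 17, 19, 31, 47}.
v=3: a=3^-2·(≡2), b=3^-1·(≡2) mod 3; (2|3)=-1, (2|3)=-1; (−1)^{-2·-1·1}·(-1)^-1·(-1)^-2 = -1.
v=19: a=19^3·(≡13), b=19^7·(≡8) mod 19; (13|19)=-1, (8|19)=-1; (−1)^{3·7·9}·(-1)^7·(-1)^3 = -1.
v=2: v_2(a)=-12, v_2(b)=-18; units ≡ 3, 3 (mod 8); ε·ε+αω+βω = 1·1+-12·1+-18·1 ≡ 1  ⇒  (a,b)_2 = -1.
v=17: a=17^2·(≡13), b=17^5·(≡5) mod 17; (13|17)=+1, (5|17)=-1; (−1)^{2·5·8}·(+1)^5·(-1)^2 = +1.
v=11: a=11^3·(≡2), b=11^5·(≡10) mod 11; (2|11)=-1, (10|11)=-1; (−1)^{3·5·5}·(-1)^5·(-1)^3 = -1.
v=∞: -3958669 < 0 and 3506811 > 0  ⇒  (a,b)_∞ = +1.
v=13: a=13^1·(≡9), b=13^4·(≡1) mod 13; (9|13)=+1, (1|13)=+1; (−1)^{1·4·6}·(+1)^4·(+1)^1 = +1.
v=5: a=5^-2·(≡1), b=5^-6·(≡4) mod 5; (1|5)=+1, (4|5)=+1; (−1)^{-2·-6·2}·(+1)^-6·(+1)^-2 = +1.
v=47: a=47^1·(≡43), b=47^3·(≡36) mod 47; (43|47)=-1, (36|47)=+1; (−1)^{1·3·23}·(-1)^3·(+1)^1 = +1.
v=7: a=7^0·(≡5), b=7^1·(≡1) mod 7; (5|7)=-1, (1|7)=+1; (−1)^{0·1·3}·(-1)^1·(+1)^0 = -1.
v=31: a=31^1·(≡17), b=31^4·(≡30) mod 31; (17|31)=-1, (30|31)=-1; (−1)^{1·4·15}·(-1)^4·(-1)^1 = -1.
Ram(-3958669, 3506811) = {2, 3, 7, 11, 19, 31}; no ℚ_2-point on the conic.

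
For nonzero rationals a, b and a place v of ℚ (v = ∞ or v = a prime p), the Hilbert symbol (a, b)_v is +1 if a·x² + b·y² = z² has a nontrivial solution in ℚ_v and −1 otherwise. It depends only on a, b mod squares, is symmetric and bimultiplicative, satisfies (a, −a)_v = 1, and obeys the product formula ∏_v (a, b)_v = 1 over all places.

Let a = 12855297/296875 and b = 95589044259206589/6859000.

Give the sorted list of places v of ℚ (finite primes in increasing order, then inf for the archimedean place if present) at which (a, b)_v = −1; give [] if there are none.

[3, 5, 7, 19]

(a, b) ≡ (5187, 25571910) mod (ℚ^×)²; places V = {2, 3, 5, 7, 13, 17, 19, 29, 31, ∞}.
(a,b)_3: α=1, u≡1; β=7, v≡1 (mod 3); (1|3)=+1, (1|3)=+1; sign (−1)^1·+1^7·+1^1 = -1.
(a,b)_13: α=1, u≡9; β=3, v≡3 (mod 13); (9|13)=+1, (3|13)=+1; sign (−1)^0·+1^3·+1^1 = +1.
(a,b)_19: α=-1, u≡7; β=-3, v≡17 (mod 19); (7|19)=+1, (17|19)=+1; sign (−1)^1·+1^-3·+1^-1 = -1.
(a,b)_17: α=0, u≡4; β=1, v≡1 (mod 17); (4|17)=+1, (1|17)=+1; sign (−1)^0·+1^1·+1^0 = +1.
(a,b)_31: α=2, u≡9; β=0, v≡10 (mod 31); (9|31)=+1, (10|31)=+1; sign (−1)^0·+1^0·+1^2 = +1.
(a,b)_∞: sgn(5187)=+, sgn(25571910)=+, so +1.
(a,b)_2: α=0, β=-3; u≡3, v≡3 (mod 8); ε(u)ε(v)=1·1, αω(v)=0·1, βω(u)=-3·1; sum ≡ 0  ⇒  +1.
(a,b)_7: α=3, u≡3; β=9, v≡5 (mod 7); (3|7)=-1, (5|7)=-1; sign (−1)^1·-1^9·-1^3 = -1.
(a,b)_29: α=0, u≡16; β=1, v≡9 (mod 29); (16|29)=+1, (9|29)=+1; sign (−1)^0·+1^1·+1^0 = +1.
(a,b)_5: α=-6, u≡3; β=-3, v≡2 (mod 5); (3|5)=-1, (2|5)=-1; sign (−1)^0·-1^-3·-1^-6 = -1.
|Ram(5187, 25571910)| = 4, even; anisotropic at {3, 5, 7, 19}.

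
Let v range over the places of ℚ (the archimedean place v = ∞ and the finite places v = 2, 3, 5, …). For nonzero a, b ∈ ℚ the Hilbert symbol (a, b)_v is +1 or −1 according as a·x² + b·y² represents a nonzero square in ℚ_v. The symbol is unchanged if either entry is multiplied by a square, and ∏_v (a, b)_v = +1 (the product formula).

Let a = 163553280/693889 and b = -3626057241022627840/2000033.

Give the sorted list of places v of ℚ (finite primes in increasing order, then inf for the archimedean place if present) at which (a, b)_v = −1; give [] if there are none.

(a, b) ≡ (330, -12155) mod (ℚ^×)²; places V = {2, 3, 5, 7, 11, 13, 17, 19, ∞}.
(a,b)_11: α=3, u≡6; β=9, v≡2 (mod 11); (6|11)=-1, (2|11)=-1; sign (−1)^1·-1^9·-1^3 = -1.
(a,b)_5: α=1, u≡4; β=1, v≡4 (mod 5); (4|5)=+1, (4|5)=+1; sign (−1)^0·+1^1·+1^1 = +1.
(a,b)_∞: sgn(330)=+, sgn(-12155)=−, so +1.
(a,b)_3: α=1, u≡2; β=0, v≡1 (mod 3); (2|3)=-1, (1|3)=+1; sign (−1)^0·-1^0·+1^1 = +1.
(a,b)_2: α=13, β=16; u≡5, v≡5 (mod 8); ε(u)ε(v)=0·0, αω(v)=13·1, βω(u)=16·1; sum ≡ 1  ⇒  -1.
(a,b)_13: α=0, u≡7; β=1, v≡1 (mod 13); (7|13)=-1, (1|13)=+1; sign (−1)^0·-1^1·+1^0 = -1.
(a,b)_19: α=0, u≡5; β=2, v≡1 (mod 19); (5|19)=+1, (1|19)=+1; sign (−1)^0·+1^2·+1^0 = +1.
(a,b)_7: α=-4, u≡1; β=-6, v≡4 (mod 7); (1|7)=+1, (4|7)=+1; sign (−1)^0·+1^-6·+1^-4 = +1.
(a,b)_17: α=-2, u≡5; β=-1, v≡8 (mod 17); (5|17)=-1, (8|17)=+1; sign (−1)^0·-1^-1·+1^-2 = -1.
(330, -12155 / ℚ) ramifies at {2, 11, 13, 17}: a division algebra.

[2, 11, 13, 17]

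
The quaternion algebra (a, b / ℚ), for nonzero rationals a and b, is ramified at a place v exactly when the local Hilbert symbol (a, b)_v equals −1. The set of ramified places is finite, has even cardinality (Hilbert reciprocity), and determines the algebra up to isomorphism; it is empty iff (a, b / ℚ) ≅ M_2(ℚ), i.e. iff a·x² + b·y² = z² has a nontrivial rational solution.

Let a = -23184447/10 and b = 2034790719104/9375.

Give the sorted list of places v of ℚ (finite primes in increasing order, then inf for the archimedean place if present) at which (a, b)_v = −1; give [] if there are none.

[3, 5]

Mod squares: a ≡ -6630, b ≡ 390. Check v ∈ {∞, 2, 3, 5, 11, 13, 17}.
v=∞: -6630 < 0 and 390 > 0  ⇒  (a,b)_∞ = +1.
v=5: a=5^-1·(≡4), b=5^-5·(≡3) mod 5; (4|5)=+1, (3|5)=-1; (−1)^{-1·-5·2}·(+1)^-5·(-1)^-1 = -1.
v=13: a=13^1·(≡9), b=13^1·(≡12) mod 13; (9|13)=+1, (12|13)=+1; (−1)^{1·1·6}·(+1)^1·(+1)^1 = +1.
v=2: v_2(a)=-1, v_2(b)=7; units ≡ 5, 3 (mod 8); ε·ε+αω+βω = 0·1+-1·1+7·1 ≡ 0  ⇒  (a,b)_2 = +1.
v=3: a=3^1·(≡1), b=3^-1·(≡1) mod 3; (1|3)=+1, (1|3)=+1; (−1)^{1·-1·1}·(+1)^-1·(+1)^1 = -1.
v=11: a=11^2·(≡9), b=11^4·(≡9) mod 11; (9|11)=+1, (9|11)=+1; (−1)^{2·4·5}·(+1)^4·(+1)^2 = +1.
v=17: a=17^3·(≡16), b=17^4·(≡16) mod 17; (16|17)=+1, (16|17)=+1; (−1)^{3·4·8}·(+1)^4·(+1)^3 = +1.
|Ram(-6630, 390)| = 2, even; anisotropic at {3, 5}.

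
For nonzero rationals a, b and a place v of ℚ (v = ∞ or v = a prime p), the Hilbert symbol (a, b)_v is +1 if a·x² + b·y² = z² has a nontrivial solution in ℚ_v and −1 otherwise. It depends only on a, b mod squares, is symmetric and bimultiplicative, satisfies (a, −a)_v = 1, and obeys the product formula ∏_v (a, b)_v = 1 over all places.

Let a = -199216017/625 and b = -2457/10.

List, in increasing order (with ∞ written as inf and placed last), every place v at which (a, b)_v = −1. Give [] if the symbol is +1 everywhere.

[2, 5, 13, inf]

(a, b) ≡ (-33, -2730) mod (ℚ^×)²; places V = {2, 3, 5, 7, 11, 13, ∞}.
(a,b)_5: α=-4, u≡3; β=-1, v≡4 (mod 5); (3|5)=-1, (4|5)=+1; sign (−1)^0·-1^-1·+1^-4 = -1.
(a,b)_11: α=1, u≡2; β=0, v≡4 (mod 11); (2|11)=-1, (4|11)=+1; sign (−1)^0·-1^0·+1^1 = +1.
(a,b)_7: α=2, u≡1; β=1, v≡2 (mod 7); (1|7)=+1, (2|7)=+1; sign (−1)^0·+1^1·+1^2 = +1.
(a,b)_∞: sgn(-33)=−, sgn(-2730)=−, so -1.
(a,b)_13: α=2, u≡8; β=1, v≡11 (mod 13); (8|13)=-1, (11|13)=-1; sign (−1)^0·-1^1·-1^2 = -1.
(a,b)_2: α=0, β=-1; u≡7, v≡3 (mod 8); ε(u)ε(v)=1·1, αω(v)=0·1, βω(u)=-1·0; sum ≡ 1  ⇒  -1.
(a,b)_3: α=7, u≡1; β=3, v≡2 (mod 3); (1|3)=+1, (2|3)=-1; sign (−1)^1·+1^3·-1^7 = +1.
Ram(-33, -2730) = {2, 5, 13, ∞}; no ℚ_2-point on the conic.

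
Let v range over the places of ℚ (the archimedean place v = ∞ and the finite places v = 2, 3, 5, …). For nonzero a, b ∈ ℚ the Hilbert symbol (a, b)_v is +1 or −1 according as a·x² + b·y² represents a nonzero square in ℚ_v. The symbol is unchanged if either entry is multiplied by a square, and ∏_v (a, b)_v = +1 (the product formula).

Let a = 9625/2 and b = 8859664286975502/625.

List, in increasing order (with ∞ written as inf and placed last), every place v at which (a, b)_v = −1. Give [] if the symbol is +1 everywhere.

[3, 5]

(a, b) ≡ (770, 78) mod (ℚ^×)²; places V = {2, 3, 5, 7, 11, 13, ∞}.
(a,b)_∞: sgn(770)=+, sgn(78)=+, so +1.
(a,b)_13: α=0, u≡9; β=7, v≡11 (mod 13); (9|13)=+1, (11|13)=-1; sign (−1)^0·+1^7·-1^0 = +1.
(a,b)_2: α=-1, β=1; u≡1, v≡7 (mod 8); ε(u)ε(v)=0·1, αω(v)=-1·0, βω(u)=1·0; sum ≡ 0  ⇒  +1.
(a,b)_5: α=3, u≡1; β=-4, v≡2 (mod 5); (1|5)=+1, (2|5)=-1; sign (−1)^0·+1^-4·-1^3 = -1.
(a,b)_7: α=1, u≡5; β=4, v≡4 (mod 7); (5|7)=-1, (4|7)=+1; sign (−1)^0·-1^4·+1^1 = +1.
(a,b)_11: α=1, u≡3; β=2, v≡1 (mod 11); (3|11)=+1, (1|11)=+1; sign (−1)^0·+1^2·+1^1 = +1.
(a,b)_3: α=0, u≡2; β=5, v≡2 (mod 3); (2|3)=-1, (2|3)=-1; sign (−1)^0·-1^5·-1^0 = -1.
(770, 78 / ℚ) ramifies at {3, 5}: a division algebra.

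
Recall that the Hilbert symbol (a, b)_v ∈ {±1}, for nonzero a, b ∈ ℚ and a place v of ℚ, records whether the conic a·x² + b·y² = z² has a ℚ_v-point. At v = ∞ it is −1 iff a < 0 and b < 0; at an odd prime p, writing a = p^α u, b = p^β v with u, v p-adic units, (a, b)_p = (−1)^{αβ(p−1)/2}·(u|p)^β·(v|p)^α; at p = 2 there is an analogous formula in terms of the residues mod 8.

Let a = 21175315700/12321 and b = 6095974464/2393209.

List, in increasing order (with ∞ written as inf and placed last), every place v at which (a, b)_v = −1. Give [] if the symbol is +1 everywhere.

[11, 29, 31, 41]

Mod squares: a ≡ 4321493, b ≡ 1175921. Check v ∈ {∞, 2, 3, 5, 7, 11, 13, 17, 19, 23, 29, 31, 37, 41, 43}.
v=37: a=37^-2·(≡3), b=37^0·(≡8) mod 37; (3|37)=+1, (8|37)=-1; (−1)^{-2·0·18}·(+1)^0·(-1)^-2 = +1.
v=31: a=31^1·(≡26), b=31^0·(≡26) mod 31; (26|31)=-1, (26|31)=-1; (−1)^{1·0·15}·(-1)^0·(-1)^1 = -1.
v=29: a=29^1·(≡11), b=29^1·(≡23) mod 29; (11|29)=-1, (23|29)=+1; (−1)^{1·1·14}·(-1)^1·(+1)^1 = -1.
v=2: v_2(a)=2, v_2(b)=6; units ≡ 5, 1 (mod 8); ε·ε+αω+βω = 0·0+2·0+6·1 ≡ 0  ⇒  (a,b)_2 = +1.
v=23: a=23^1·(≡6), b=23^1·(≡11) mod 23; (6|23)=+1, (11|23)=-1; (−1)^{1·1·11}·(+1)^1·(-1)^1 = +1.
v=41: a=41^0·(≡11), b=41^1·(≡7) mod 41; (11|41)=-1, (7|41)=-1; (−1)^{0·1·20}·(-1)^1·(-1)^0 = -1.
v=43: a=43^0·(≡38), b=43^1·(≡19) mod 43; (38|43)=+1, (19|43)=-1; (−1)^{0·1·21}·(+1)^1·(-1)^0 = +1.
v=17: a=17^0·(≡9), b=17^-2·(≡10) mod 17; (9|17)=+1, (10|17)=-1; (−1)^{0·-2·8}·(+1)^-2·(-1)^0 = +1.
v=3: a=3^-2·(≡2), b=3^4·(≡2) mod 3; (2|3)=-1, (2|3)=-1; (−1)^{-2·4·1}·(-1)^4·(-1)^-2 = +1.
v=11: a=11^1·(≡1), b=11^0·(≡6) mod 11; (1|11)=+1, (6|11)=-1; (−1)^{1·0·5}·(+1)^0·(-1)^1 = -1.
v=19: a=19^1·(≡11), b=19^0·(≡17) mod 19; (11|19)=+1, (17|19)=+1; (−1)^{1·0·9}·(+1)^0·(+1)^1 = +1.
v=7: a=7^2·(≡2), b=7^-2·(≡3) mod 7; (2|7)=+1, (3|7)=-1; (−1)^{2·-2·3}·(+1)^-2·(-1)^2 = +1.
v=∞: 4321493 > 0 and 1175921 > 0  ⇒  (a,b)_∞ = +1.
v=13: a=13^0·(≡11), b=13^-2·(≡2) mod 13; (11|13)=-1, (2|13)=-1; (−1)^{0·-2·6}·(-1)^-2·(-1)^0 = +1.
v=5: a=5^2·(≡3), b=5^0·(≡1) mod 5; (3|5)=-1, (1|5)=+1; (−1)^{2·0·2}·(-1)^0·(+1)^2 = +1.
Ram(4321493, 1175921) = {11, 29, 31, 41}; no ℚ_11-point on the conic.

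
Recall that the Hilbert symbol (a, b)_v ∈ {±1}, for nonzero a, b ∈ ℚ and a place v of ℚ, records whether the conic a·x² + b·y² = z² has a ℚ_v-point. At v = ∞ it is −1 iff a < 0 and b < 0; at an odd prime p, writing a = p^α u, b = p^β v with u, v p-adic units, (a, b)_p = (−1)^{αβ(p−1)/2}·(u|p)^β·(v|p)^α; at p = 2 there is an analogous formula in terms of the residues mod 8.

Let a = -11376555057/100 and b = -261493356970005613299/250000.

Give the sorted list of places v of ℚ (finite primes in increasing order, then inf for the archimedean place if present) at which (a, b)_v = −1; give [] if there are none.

[17, inf]

(a, b) ≡ (-58497, -11) mod (ℚ^×)²; places V = {2, 3, 5, 7, 11, 17, 31, 37, ∞}.
(a,b)_5: α=-2, u≡2; β=-6, v≡1 (mod 5); (2|5)=-1, (1|5)=+1; sign (−1)^0·-1^-6·+1^-2 = +1.
(a,b)_2: α=-2, β=-4; u≡7, v≡5 (mod 8); ε(u)ε(v)=1·0, αω(v)=-2·1, βω(u)=-4·0; sum ≡ 0  ⇒  +1.
(a,b)_37: α=1, u≡12; β=2, v≡25 (mod 37); (12|37)=+1, (25|37)=+1; sign (−1)^0·+1^2·+1^1 = +1.
(a,b)_7: α=4, u≡4; β=6, v≡3 (mod 7); (4|7)=+1, (3|7)=-1; sign (−1)^0·+1^6·-1^4 = +1.
(a,b)_3: α=5, u≡1; β=12, v≡1 (mod 3); (1|3)=+1, (1|3)=+1; sign (−1)^0·+1^12·+1^5 = +1.
(a,b)_∞: sgn(-58497)=−, sgn(-11)=−, so -1.
(a,b)_11: α=0, u≡1; β=1, v≡6 (mod 11); (1|11)=+1, (6|11)=-1; sign (−1)^0·+1^1·-1^0 = +1.
(a,b)_31: α=1, u≡28; β=2, v≡16 (mod 31); (28|31)=+1, (16|31)=+1; sign (−1)^0·+1^2·+1^1 = +1.
(a,b)_17: α=1, u≡12; β=2, v≡7 (mod 17); (12|17)=-1, (7|17)=-1; sign (−1)^0·-1^2·-1^1 = -1.
(-58497, -11 / ℚ) ramifies at {17, ∞}: a division algebra.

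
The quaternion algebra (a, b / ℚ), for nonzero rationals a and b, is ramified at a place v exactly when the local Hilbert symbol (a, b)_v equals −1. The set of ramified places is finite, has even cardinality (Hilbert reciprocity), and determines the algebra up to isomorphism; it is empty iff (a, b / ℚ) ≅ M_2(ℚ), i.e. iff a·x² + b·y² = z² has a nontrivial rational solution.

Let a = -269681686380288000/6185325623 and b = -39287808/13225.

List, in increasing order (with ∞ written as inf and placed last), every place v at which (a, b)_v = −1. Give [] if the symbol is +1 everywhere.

(a, b) ≡ (-1610, -87) mod (ℚ^×)²; places V = {2, 3, 5, 7, 13, 23, 29, 31, ∞}.
(a,b)_5: α=3, u≡2; β=-2, v≡3 (mod 5); (2|5)=-1, (3|5)=-1; sign (−1)^0·-1^-2·-1^3 = -1.
(a,b)_31: α=-2, u≡14; β=0, v≡12 (mod 31); (14|31)=+1, (12|31)=-1; sign (−1)^0·+1^0·-1^-2 = +1.
(a,b)_29: α=2, u≡12; β=1, v≡12 (mod 29); (12|29)=-1, (12|29)=-1; sign (−1)^0·-1^1·-1^2 = -1.
(a,b)_7: α=7, u≡1; β=2, v≡1 (mod 7); (1|7)=+1, (1|7)=+1; sign (−1)^0·+1^2·+1^7 = +1.
(a,b)_2: α=11, β=10; u≡3, v≡1 (mod 8); ε(u)ε(v)=1·0, αω(v)=11·0, βω(u)=10·1; sum ≡ 0  ⇒  +1.
(a,b)_23: α=-5, u≡22; β=-2, v≡5 (mod 23); (22|23)=-1, (5|23)=-1; sign (−1)^0·-1^-2·-1^-5 = -1.
(a,b)_13: α=2, u≡5; β=0, v≡3 (mod 13); (5|13)=-1, (3|13)=+1; sign (−1)^0·-1^0·+1^2 = +1.
(a,b)_3: α=2, u≡1; β=3, v≡1 (mod 3); (1|3)=+1, (1|3)=+1; sign (−1)^0·+1^3·+1^2 = +1.
(a,b)_∞: sgn(-1610)=−, sgn(-87)=−, so -1.
(-1610, -87 / ℚ) ramifies at {5, 23, 29, ∞}: a division algebra.

[5, 23, 29, inf]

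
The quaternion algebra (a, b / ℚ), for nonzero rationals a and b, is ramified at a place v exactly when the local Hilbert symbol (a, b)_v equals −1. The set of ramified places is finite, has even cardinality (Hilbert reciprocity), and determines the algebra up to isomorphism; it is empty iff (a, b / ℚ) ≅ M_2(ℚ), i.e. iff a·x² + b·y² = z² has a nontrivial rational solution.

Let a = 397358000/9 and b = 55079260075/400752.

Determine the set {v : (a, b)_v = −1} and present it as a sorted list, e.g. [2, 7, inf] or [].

[13, 17, 19, 31]

Mod squares: a ≡ 993395, b ≡ 94829. Check v ∈ {∞, 2, 3, 5, 7, 11, 13, 17, 19, 23, 29, 31, 43}.
v=11: a=11^0·(≡8), b=11^-2·(≡4) mod 11; (8|11)=-1, (4|11)=+1; (−1)^{0·-2·5}·(-1)^-2·(+1)^0 = +1.
v=19: a=19^0·(≡2), b=19^1·(≡3) mod 19; (2|19)=-1, (3|19)=-1; (−1)^{0·1·9}·(-1)^1·(-1)^0 = -1.
v=7: a=7^0·(≡2), b=7^1·(≡4) mod 7; (2|7)=+1, (4|7)=+1; (−1)^{0·1·3}·(+1)^1·(+1)^0 = +1.
v=2: v_2(a)=4, v_2(b)=-4; units ≡ 3, 5 (mod 8); ε·ε+αω+βω = 1·0+4·1+-4·1 ≡ 0  ⇒  (a,b)_2 = +1.
v=17: a=17^1·(≡6), b=17^2·(≡14) mod 17; (6|17)=-1, (14|17)=-1; (−1)^{1·2·8}·(-1)^2·(-1)^1 = -1.
v=3: a=3^-2·(≡2), b=3^-2·(≡2) mod 3; (2|3)=-1, (2|3)=-1; (−1)^{-2·-2·1}·(-1)^-2·(-1)^-2 = +1.
v=31: a=31^1·(≡3), b=31^1·(≡24) mod 31; (3|31)=-1, (24|31)=-1; (−1)^{1·1·15}·(-1)^1·(-1)^1 = -1.
v=∞: 993395 > 0 and 94829 > 0  ⇒  (a,b)_∞ = +1.
v=5: a=5^3·(≡1), b=5^2·(≡4) mod 5; (1|5)=+1, (4|5)=+1; (−1)^{3·2·2}·(+1)^2·(+1)^3 = +1.
v=43: a=43^0·(≡13), b=43^2·(≡6) mod 43; (13|43)=+1, (6|43)=+1; (−1)^{0·2·21}·(+1)^2·(+1)^0 = +1.
v=29: a=29^1·(≡25), b=29^0·(≡5) mod 29; (25|29)=+1, (5|29)=+1; (−1)^{1·0·14}·(+1)^0·(+1)^1 = +1.
v=23: a=23^0·(≡2), b=23^-1·(≡16) mod 23; (2|23)=+1, (16|23)=+1; (−1)^{0·-1·11}·(+1)^-1·(+1)^0 = +1.
v=13: a=13^1·(≡4), b=13^0·(≡8) mod 13; (4|13)=+1, (8|13)=-1; (−1)^{1·0·6}·(+1)^0·(-1)^1 = -1.
Ram(993395, 94829) = {13, 17, 19, 31}; no ℚ_13-point on the conic.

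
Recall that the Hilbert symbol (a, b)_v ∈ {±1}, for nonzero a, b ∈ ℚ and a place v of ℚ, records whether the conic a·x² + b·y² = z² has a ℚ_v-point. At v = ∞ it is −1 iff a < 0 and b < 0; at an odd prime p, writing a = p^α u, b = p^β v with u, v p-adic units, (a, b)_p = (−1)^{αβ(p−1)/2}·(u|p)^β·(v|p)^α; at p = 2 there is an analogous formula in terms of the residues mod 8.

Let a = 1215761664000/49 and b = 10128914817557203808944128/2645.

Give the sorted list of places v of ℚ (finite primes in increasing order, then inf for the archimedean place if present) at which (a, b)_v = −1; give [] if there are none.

[3, 13, 19, 29]

(a, b) ≡ (281010, 7410) mod (ℚ^×)²; places V = {2, 3, 5, 7, 13, 17, 19, 23, 29, ∞}.
(a,b)_5: α=3, u≡3; β=-1, v≡2 (mod 5); (3|5)=-1, (2|5)=-1; sign (−1)^0·-1^-1·-1^3 = +1.
(a,b)_29: α=1, u≡7; β=2, v≡12 (mod 29); (7|29)=+1, (12|29)=-1; sign (−1)^0·+1^2·-1^1 = -1.
(a,b)_3: α=1, u≡1; β=3, v≡1 (mod 3); (1|3)=+1, (1|3)=+1; sign (−1)^1·+1^3·+1^1 = -1.
(a,b)_17: α=1, u≡11; β=4, v≡2 (mod 17); (11|17)=-1, (2|17)=+1; sign (−1)^0·-1^4·+1^1 = +1.
(a,b)_7: α=-2, u≡2; β=0, v≡4 (mod 7); (2|7)=+1, (4|7)=+1; sign (−1)^0·+1^0·+1^-2 = +1.
(a,b)_19: α=1, u≡14; β=3, v≡3 (mod 19); (14|19)=-1, (3|19)=-1; sign (−1)^1·-1^3·-1^1 = -1.
(a,b)_13: α=2, u≡11; β=5, v≡7 (mod 13); (11|13)=-1, (7|13)=-1; sign (−1)^0·-1^5·-1^2 = -1.
(a,b)_2: α=11, β=21; u≡1, v≡1 (mod 8); ε(u)ε(v)=0·0, αω(v)=11·0, βω(u)=21·0; sum ≡ 0  ⇒  +1.
(a,b)_23: α=0, u≡20; β=-2, v≡4 (mod 23); (20|23)=-1, (4|23)=+1; sign (−1)^0·-1^-2·+1^0 = +1.
(a,b)_∞: sgn(281010)=+, sgn(7410)=+, so +1.
Ram(281010, 7410) = {3, 13, 19, 29}; no ℚ_3-point on the conic.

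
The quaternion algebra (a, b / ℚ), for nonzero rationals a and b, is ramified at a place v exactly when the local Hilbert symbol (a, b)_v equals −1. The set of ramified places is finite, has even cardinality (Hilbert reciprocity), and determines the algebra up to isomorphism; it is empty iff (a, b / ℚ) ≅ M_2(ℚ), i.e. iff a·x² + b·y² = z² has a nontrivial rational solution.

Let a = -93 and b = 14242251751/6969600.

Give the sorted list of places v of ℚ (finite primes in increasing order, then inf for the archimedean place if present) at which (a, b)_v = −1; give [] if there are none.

[2, 23, 31, 37]

Mod squares: a ≡ -93, b ≡ 1719871. Check v ∈ {∞, 2, 3, 5, 7, 11, 13, 23, 31, 37, 43, 47}.
v=3: a=3^1·(≡2), b=3^-2·(≡1) mod 3; (2|3)=-1, (1|3)=+1; (−1)^{1·-2·1}·(-1)^-2·(+1)^1 = +1.
v=2: v_2(a)=0, v_2(b)=-8; units ≡ 3, 7 (mod 8); ε·ε+αω+βω = 1·1+0·0+-8·1 ≡ 1  ⇒  (a,b)_2 = -1.
v=13: a=13^0·(≡11), b=13^2·(≡9) mod 13; (11|13)=-1, (9|13)=+1; (−1)^{0·2·6}·(-1)^2·(+1)^0 = +1.
v=47: a=47^0·(≡1), b=47^1·(≡6) mod 47; (1|47)=+1, (6|47)=+1; (−1)^{0·1·23}·(+1)^1·(+1)^0 = +1.
v=∞: -93 < 0 and 1719871 > 0  ⇒  (a,b)_∞ = +1.
v=37: a=37^0·(≡18), b=37^1·(≡21) mod 37; (18|37)=-1, (21|37)=+1; (−1)^{0·1·18}·(-1)^1·(+1)^0 = -1.
v=5: a=5^0·(≡2), b=5^-2·(≡4) mod 5; (2|5)=-1, (4|5)=+1; (−1)^{0·-2·2}·(-1)^-2·(+1)^0 = +1.
v=23: a=23^0·(≡22), b=23^1·(≡2) mod 23; (22|23)=-1, (2|23)=+1; (−1)^{0·1·11}·(-1)^1·(+1)^0 = -1.
v=11: a=11^0·(≡6), b=11^-2·(≡6) mod 11; (6|11)=-1, (6|11)=-1; (−1)^{0·-2·5}·(-1)^-2·(-1)^0 = +1.
v=43: a=43^0·(≡36), b=43^1·(≡32) mod 43; (36|43)=+1, (32|43)=-1; (−1)^{0·1·21}·(+1)^1·(-1)^0 = +1.
v=31: a=31^1·(≡28), b=31^0·(≡6) mod 31; (28|31)=+1, (6|31)=-1; (−1)^{1·0·15}·(+1)^0·(-1)^1 = -1.
v=7: a=7^0·(≡5), b=7^2·(≡6) mod 7; (5|7)=-1, (6|7)=-1; (−1)^{0·2·3}·(-1)^2·(-1)^0 = +1.
Ram(-93, 1719871) = {2, 23, 31, 37}; no ℚ_2-point on the conic.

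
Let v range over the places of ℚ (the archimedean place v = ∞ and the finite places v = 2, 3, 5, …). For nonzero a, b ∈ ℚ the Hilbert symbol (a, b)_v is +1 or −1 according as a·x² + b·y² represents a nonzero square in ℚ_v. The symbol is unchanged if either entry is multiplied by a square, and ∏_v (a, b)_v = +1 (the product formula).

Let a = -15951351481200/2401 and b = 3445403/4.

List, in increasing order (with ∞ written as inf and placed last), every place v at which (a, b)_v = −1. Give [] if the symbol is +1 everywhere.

[19, 29]

Mod squares: a ≡ -1363783, b ≡ 20387. Check v ∈ {∞, 2, 3, 5, 7, 13, 19, 29, 31, 37, 41}.
v=5: a=5^2·(≡2), b=5^0·(≡2) mod 5; (2|5)=-1, (2|5)=-1; (−1)^{2·0·2}·(-1)^0·(-1)^2 = +1.
v=13: a=13^0·(≡11), b=13^2·(≡4) mod 13; (11|13)=-1, (4|13)=+1; (−1)^{0·2·6}·(-1)^2·(+1)^0 = +1.
v=7: a=7^-4·(≡5), b=7^0·(≡6) mod 7; (5|7)=-1, (6|7)=-1; (−1)^{-4·0·3}·(-1)^0·(-1)^-4 = +1.
v=41: a=41^1·(≡15), b=41^0·(≡33) mod 41; (15|41)=-1, (33|41)=+1; (−1)^{1·0·20}·(-1)^0·(+1)^1 = +1.
v=31: a=31^1·(≡29), b=31^0·(≡8) mod 31; (29|31)=-1, (8|31)=+1; (−1)^{1·0·15}·(-1)^0·(+1)^1 = +1.
v=19: a=19^2·(≡2), b=19^1·(≡5) mod 19; (2|19)=-1, (5|19)=+1; (−1)^{2·1·9}·(-1)^1·(+1)^2 = -1.
v=29: a=29^1·(≡12), b=29^1·(≡13) mod 29; (12|29)=-1, (13|29)=+1; (−1)^{1·1·14}·(-1)^1·(+1)^1 = -1.
v=3: a=3^4·(≡2), b=3^0·(≡2) mod 3; (2|3)=-1, (2|3)=-1; (−1)^{4·0·1}·(-1)^0·(-1)^4 = +1.
v=37: a=37^1·(≡4), b=37^1·(≡16) mod 37; (4|37)=+1, (16|37)=+1; (−1)^{1·1·18}·(+1)^1·(+1)^1 = +1.
v=∞: -1363783 < 0 and 20387 > 0  ⇒  (a,b)_∞ = +1.
v=2: v_2(a)=4, v_2(b)=-2; units ≡ 1, 3 (mod 8); ε·ε+αω+βω = 0·1+4·1+-2·0 ≡ 0  ⇒  (a,b)_2 = +1.
Ram(-1363783, 20387) = {19, 29}; no ℚ_19-point on the conic.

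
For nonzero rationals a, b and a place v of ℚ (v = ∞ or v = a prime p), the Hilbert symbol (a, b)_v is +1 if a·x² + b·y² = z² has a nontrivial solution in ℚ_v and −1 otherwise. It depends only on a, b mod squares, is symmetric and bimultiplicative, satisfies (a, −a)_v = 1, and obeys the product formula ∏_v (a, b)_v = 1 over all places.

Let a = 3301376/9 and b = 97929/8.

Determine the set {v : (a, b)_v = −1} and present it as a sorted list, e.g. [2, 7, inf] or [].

[2, 3]

Mod squares: a ≡ 806, b ≡ 2418. Check v ∈ {∞, 2, 3, 13, 31}.
v=3: a=3^-2·(≡2), b=3^5·(≡2) mod 3; (2|3)=-1, (2|3)=-1; (−1)^{-2·5·1}·(-1)^5·(-1)^-2 = -1.
v=13: a=13^1·(≡4), b=13^1·(≡4) mod 13; (4|13)=+1, (4|13)=+1; (−1)^{1·1·6}·(+1)^1·(+1)^1 = +1.
v=2: v_2(a)=13, v_2(b)=-3; units ≡ 3, 1 (mod 8); ε·ε+αω+βω = 1·0+13·0+-3·1 ≡ 1  ⇒  (a,b)_2 = -1.
v=31: a=31^1·(≡15), b=31^1·(≡19) mod 31; (15|31)=-1, (19|31)=+1; (−1)^{1·1·15}·(-1)^1·(+1)^1 = +1.
v=∞: 806 > 0 and 2418 > 0  ⇒  (a,b)_∞ = +1.
(806, 2418 / ℚ) ramifies at {2, 3}: a division algebra.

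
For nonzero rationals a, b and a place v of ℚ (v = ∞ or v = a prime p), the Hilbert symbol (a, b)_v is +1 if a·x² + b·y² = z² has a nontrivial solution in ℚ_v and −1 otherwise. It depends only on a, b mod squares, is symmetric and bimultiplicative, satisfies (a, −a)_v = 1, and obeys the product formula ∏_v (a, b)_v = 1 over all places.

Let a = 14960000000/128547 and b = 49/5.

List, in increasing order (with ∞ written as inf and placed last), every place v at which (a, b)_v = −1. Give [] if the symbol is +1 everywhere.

(a, b) ≡ (2805, 5) mod (ℚ^×)²; places V = {2, 3, 5, 7, 11, 17, 23, ∞}.
(a,b)_2: α=10, β=0; u≡5, v≡5 (mod 8); ε(u)ε(v)=0·0, αω(v)=10·1, βω(u)=0·1; sum ≡ 0  ⇒  +1.
(a,b)_3: α=-5, u≡2; β=0, v≡2 (mod 3); (2|3)=-1, (2|3)=-1; sign (−1)^0·-1^0·-1^-5 = -1.
(a,b)_11: α=1, u≡7; β=0, v≡1 (mod 11); (7|11)=-1, (1|11)=+1; sign (−1)^0·-1^0·+1^1 = +1.
(a,b)_∞: sgn(2805)=+, sgn(5)=+, so +1.
(a,b)_23: α=-2, u≡17; β=0, v≡19 (mod 23); (17|23)=-1, (19|23)=-1; sign (−1)^0·-1^0·-1^-2 = +1.
(a,b)_7: α=0, u≡6; β=2, v≡3 (mod 7); (6|7)=-1, (3|7)=-1; sign (−1)^0·-1^2·-1^0 = +1.
(a,b)_17: α=1, u≡10; β=0, v≡3 (mod 17); (10|17)=-1, (3|17)=-1; sign (−1)^0·-1^0·-1^1 = -1.
(a,b)_5: α=7, u≡4; β=-1, v≡4 (mod 5); (4|5)=+1, (4|5)=+1; sign (−1)^0·+1^-1·+1^7 = +1.
|Ram(2805, 5)| = 2, even; anisotropic at {3, 17}.

[3, 17]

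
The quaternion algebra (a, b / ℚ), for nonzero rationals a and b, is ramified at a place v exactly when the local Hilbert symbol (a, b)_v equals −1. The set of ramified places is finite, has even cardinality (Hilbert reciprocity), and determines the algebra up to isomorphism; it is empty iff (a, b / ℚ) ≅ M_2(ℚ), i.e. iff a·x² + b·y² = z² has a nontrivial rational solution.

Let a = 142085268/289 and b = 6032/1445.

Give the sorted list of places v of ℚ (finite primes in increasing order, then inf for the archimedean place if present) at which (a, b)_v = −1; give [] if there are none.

Mod squares: a ≡ 13, b ≡ 1885. Check v ∈ {∞, 2, 3, 5, 13, 17, 19, 29}.
v=17: a=17^-2·(≡16), b=17^-2·(≡13) mod 17; (16|17)=+1, (13|17)=+1; (−1)^{-2·-2·8}·(+1)^-2·(+1)^-2 = +1.
v=29: a=29^2·(≡6), b=29^1·(≡28) mod 29; (6|29)=+1, (28|29)=+1; (−1)^{2·1·14}·(+1)^1·(+1)^2 = +1.
v=3: a=3^2·(≡1), b=3^0·(≡1) mod 3; (1|3)=+1, (1|3)=+1; (−1)^{2·0·1}·(+1)^0·(+1)^2 = +1.
v=13: a=13^1·(≡1), b=13^1·(≡11) mod 13; (1|13)=+1, (11|13)=-1; (−1)^{1·1·6}·(+1)^1·(-1)^1 = -1.
v=2: v_2(a)=2, v_2(b)=4; units ≡ 5, 5 (mod 8); ε·ε+αω+βω = 0·0+2·1+4·1 ≡ 0  ⇒  (a,b)_2 = +1.
v=5: a=5^0·(≡2), b=5^-1·(≡3) mod 5; (2|5)=-1, (3|5)=-1; (−1)^{0·-1·2}·(-1)^-1·(-1)^0 = -1.
v=∞: 13 > 0 and 1885 > 0  ⇒  (a,b)_∞ = +1.
v=19: a=19^2·(≡15), b=19^0·(≡9) mod 19; (15|19)=-1, (9|19)=+1; (−1)^{2·0·9}·(-1)^0·(+1)^2 = +1.
(13, 1885 / ℚ) ramifies at {5, 13}: a division algebra.

[5, 13]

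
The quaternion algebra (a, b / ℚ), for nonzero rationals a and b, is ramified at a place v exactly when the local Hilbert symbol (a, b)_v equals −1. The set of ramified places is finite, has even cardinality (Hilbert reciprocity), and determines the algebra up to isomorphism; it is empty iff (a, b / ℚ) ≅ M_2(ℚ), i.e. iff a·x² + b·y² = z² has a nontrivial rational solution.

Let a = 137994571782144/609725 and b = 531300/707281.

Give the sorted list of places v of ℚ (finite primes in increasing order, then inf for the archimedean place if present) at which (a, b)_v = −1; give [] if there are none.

[3, 7, 11, 31]

(a, b) ≡ (138446, 5313) mod (ℚ^×)²; places V = {2, 3, 5, 7, 11, 23, 29, 31, ∞}.
(a,b)_11: α=3, u≡10; β=1, v≡7 (mod 11); (10|11)=-1, (7|11)=-1; sign (−1)^1·-1^1·-1^3 = -1.
(a,b)_3: α=2, u≡2; β=1, v≡1 (mod 3); (2|3)=-1, (1|3)=+1; sign (−1)^0·-1^1·+1^2 = -1.
(a,b)_23: α=2, u≡1; β=1, v≡1 (mod 23); (1|23)=+1, (1|23)=+1; sign (−1)^0·+1^1·+1^2 = +1.
(a,b)_5: α=-2, u≡1; β=2, v≡2 (mod 5); (1|5)=+1, (2|5)=-1; sign (−1)^0·+1^2·-1^-2 = +1.
(a,b)_7: α=3, u≡3; β=1, v≡6 (mod 7); (3|7)=-1, (6|7)=-1; sign (−1)^1·-1^1·-1^3 = -1.
(a,b)_29: α=-3, u≡21; β=-4, v≡20 (mod 29); (21|29)=-1, (20|29)=+1; sign (−1)^0·-1^-4·+1^-3 = +1.
(a,b)_∞: sgn(138446)=+, sgn(5313)=+, so +1.
(a,b)_31: α=1, u≡28; β=0, v≡13 (mod 31); (28|31)=+1, (13|31)=-1; sign (−1)^0·+1^0·-1^1 = -1.
(a,b)_2: α=11, β=2; u≡7, v≡1 (mod 8); ε(u)ε(v)=1·0, αω(v)=11·0, βω(u)=2·0; sum ≡ 0  ⇒  +1.
Ram(138446, 5313) = {3, 7, 11, 31}; no ℚ_3-point on the conic.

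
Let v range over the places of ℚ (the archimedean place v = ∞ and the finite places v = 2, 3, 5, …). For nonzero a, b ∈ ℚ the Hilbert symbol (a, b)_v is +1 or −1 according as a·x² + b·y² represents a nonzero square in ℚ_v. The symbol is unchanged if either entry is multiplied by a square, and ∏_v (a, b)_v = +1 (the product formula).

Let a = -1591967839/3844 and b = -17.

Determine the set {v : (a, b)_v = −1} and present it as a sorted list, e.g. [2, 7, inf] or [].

[19, inf]

Mod squares: a ≡ -24871, b ≡ -17. Check v ∈ {∞, 2, 7, 11, 17, 19, 23, 31}.
v=31: a=31^-2·(≡29), b=31^0·(≡14) mod 31; (29|31)=-1, (14|31)=+1; (−1)^{-2·0·15}·(-1)^0·(+1)^-2 = +1.
v=∞: -24871 < 0 and -17 < 0  ⇒  (a,b)_∞ = -1.
v=7: a=7^1·(≡3), b=7^0·(≡4) mod 7; (3|7)=-1, (4|7)=+1; (−1)^{1·0·3}·(-1)^0·(+1)^1 = +1.
v=11: a=11^3·(≡1), b=11^0·(≡5) mod 11; (1|11)=+1, (5|11)=+1; (−1)^{3·0·5}·(+1)^0·(+1)^3 = +1.
v=19: a=19^1·(≡12), b=19^0·(≡2) mod 19; (12|19)=-1, (2|19)=-1; (−1)^{1·0·9}·(-1)^0·(-1)^1 = -1.
v=2: v_2(a)=-2, v_2(b)=0; units ≡ 1, 7 (mod 8); ε·ε+αω+βω = 0·1+-2·0+0·0 ≡ 0  ⇒  (a,b)_2 = +1.
v=23: a=23^2·(≡7), b=23^0·(≡6) mod 23; (7|23)=-1, (6|23)=+1; (−1)^{2·0·11}·(-1)^0·(+1)^2 = +1.
v=17: a=17^1·(≡15), b=17^1·(≡16) mod 17; (15|17)=+1, (16|17)=+1; (−1)^{1·1·8}·(+1)^1·(+1)^1 = +1.
|Ram(-24871, -17)| = 2, even; anisotropic at {19, ∞}.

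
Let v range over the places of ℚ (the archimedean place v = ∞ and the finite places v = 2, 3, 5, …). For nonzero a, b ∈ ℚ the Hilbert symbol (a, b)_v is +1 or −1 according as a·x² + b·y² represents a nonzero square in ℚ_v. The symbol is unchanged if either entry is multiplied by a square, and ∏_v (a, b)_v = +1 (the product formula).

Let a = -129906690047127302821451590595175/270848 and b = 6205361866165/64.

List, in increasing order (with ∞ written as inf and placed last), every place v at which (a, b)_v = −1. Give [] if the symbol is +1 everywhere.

Mod squares: a ≡ -7854, b ≡ 85. Check v ∈ {∞, 2, 3, 5, 7, 11, 17, 23, 29}.
v=17: a=17^1·(≡5), b=17^1·(≡7) mod 17; (5|17)=-1, (7|17)=-1; (−1)^{1·1·8}·(-1)^1·(-1)^1 = +1.
v=5: a=5^2·(≡1), b=5^1·(≡2) mod 5; (1|5)=+1, (2|5)=-1; (−1)^{2·1·2}·(+1)^1·(-1)^2 = +1.
v=23: a=23^-2·(≡13), b=23^0·(≡13) mod 23; (13|23)=+1, (13|23)=+1; (−1)^{-2·0·11}·(+1)^0·(+1)^-2 = +1.
v=3: a=3^7·(≡1), b=3^0·(≡1) mod 3; (1|3)=+1, (1|3)=+1; (−1)^{7·0·1}·(+1)^0·(+1)^7 = +1.
v=∞: -7854 < 0 and 85 > 0  ⇒  (a,b)_∞ = +1.
v=7: a=7^7·(≡3), b=7^2·(≡1) mod 7; (3|7)=-1, (1|7)=+1; (−1)^{7·2·3}·(-1)^2·(+1)^7 = +1.
v=29: a=29^6·(≡16), b=29^2·(≡27) mod 29; (16|29)=+1, (27|29)=-1; (−1)^{6·2·14}·(+1)^2·(-1)^6 = +1.
v=11: a=11^11·(≡1), b=11^6·(≡10) mod 11; (1|11)=+1, (10|11)=-1; (−1)^{11·6·5}·(+1)^6·(-1)^11 = -1.
v=2: v_2(a)=-9, v_2(b)=-6; units ≡ 1, 5 (mod 8); ε·ε+αω+βω = 0·0+-9·1+-6·0 ≡ 1  ⇒  (a,b)_2 = -1.
(-7854, 85 / ℚ) ramifies at {2, 11}: a division algebra.

[2, 11]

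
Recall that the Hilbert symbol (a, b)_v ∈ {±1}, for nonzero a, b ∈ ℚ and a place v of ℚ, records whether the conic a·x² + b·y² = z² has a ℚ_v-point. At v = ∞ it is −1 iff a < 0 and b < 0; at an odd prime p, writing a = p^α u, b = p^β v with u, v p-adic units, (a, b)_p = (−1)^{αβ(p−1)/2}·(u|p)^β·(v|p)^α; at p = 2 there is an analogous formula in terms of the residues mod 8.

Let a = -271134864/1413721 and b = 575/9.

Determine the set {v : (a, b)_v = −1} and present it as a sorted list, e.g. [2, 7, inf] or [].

[2, 23]

(a, b) ≡ (-1729, 23) mod (ℚ^×)²; places V = {2, 3, 5, 7, 11, 13, 19, 23, 29, 41, ∞}.
(a,b)_2: α=4, β=0; u≡7, v≡7 (mod 8); ε(u)ε(v)=1·1, αω(v)=4·0, βω(u)=0·0; sum ≡ 1  ⇒  -1.
(a,b)_3: α=4, u≡2; β=-2, v≡2 (mod 3); (2|3)=-1, (2|3)=-1; sign (−1)^0·-1^-2·-1^4 = +1.
(a,b)_23: α=0, u≡5; β=1, v≡13 (mod 23); (5|23)=-1, (13|23)=+1; sign (−1)^0·-1^1·+1^0 = -1.
(a,b)_29: α=-2, u≡2; β=0, v≡22 (mod 29); (2|29)=-1, (22|29)=+1; sign (−1)^0·-1^0·+1^-2 = +1.
(a,b)_13: α=1, u≡10; β=0, v≡9 (mod 13); (10|13)=+1, (9|13)=+1; sign (−1)^0·+1^0·+1^1 = +1.
(a,b)_41: α=-2, u≡3; β=0, v≡32 (mod 41); (3|41)=-1, (32|41)=+1; sign (−1)^0·-1^0·+1^-2 = +1.
(a,b)_7: α=1, u≡3; β=0, v≡4 (mod 7); (3|7)=-1, (4|7)=+1; sign (−1)^0·-1^0·+1^1 = +1.
(a,b)_5: α=0, u≡1; β=2, v≡2 (mod 5); (1|5)=+1, (2|5)=-1; sign (−1)^0·+1^2·-1^0 = +1.
(a,b)_∞: sgn(-1729)=−, sgn(23)=+, so +1.
(a,b)_19: α=1, u≡16; β=0, v≡9 (mod 19); (16|19)=+1, (9|19)=+1; sign (−1)^0·+1^0·+1^1 = +1.
(a,b)_11: α=2, u≡4; β=0, v≡4 (mod 11); (4|11)=+1, (4|11)=+1; sign (−1)^0·+1^0·+1^2 = +1.
(-1729, 23 / ℚ) ramifies at {2, 23}: a division algebra.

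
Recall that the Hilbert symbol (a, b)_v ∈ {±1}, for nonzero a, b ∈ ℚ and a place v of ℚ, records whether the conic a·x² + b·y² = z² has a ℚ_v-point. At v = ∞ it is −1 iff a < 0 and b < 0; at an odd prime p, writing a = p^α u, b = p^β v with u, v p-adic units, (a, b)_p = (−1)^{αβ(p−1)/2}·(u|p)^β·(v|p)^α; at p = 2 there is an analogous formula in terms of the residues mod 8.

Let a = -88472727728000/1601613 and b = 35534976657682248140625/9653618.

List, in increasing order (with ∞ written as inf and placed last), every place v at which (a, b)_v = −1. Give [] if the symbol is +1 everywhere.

[2, 5, 13, 43]

(a, b) ≡ (-229190, 2) mod (ℚ^×)²; places V = {2, 3, 5, 7, 11, 13, 23, 41, 43, ∞}.
(a,b)_23: α=2, u≡17; β=4, v≡13 (mod 23); (17|23)=-1, (13|23)=+1; sign (−1)^0·-1^4·+1^2 = +1.
(a,b)_7: α=2, u≡2; β=4, v≡4 (mod 7); (2|7)=+1, (4|7)=+1; sign (−1)^0·+1^4·+1^2 = +1.
(a,b)_∞: sgn(-229190)=−, sgn(2)=+, so +1.
(a,b)_13: α=-3, u≡8; β=-6, v≡5 (mod 13); (8|13)=-1, (5|13)=-1; sign (−1)^0·-1^-6·-1^-3 = -1.
(a,b)_41: α=1, u≡12; β=2, v≡31 (mod 41); (12|41)=-1, (31|41)=+1; sign (−1)^0·-1^2·+1^1 = +1.
(a,b)_5: α=3, u≡2; β=6, v≡2 (mod 5); (2|5)=-1, (2|5)=-1; sign (−1)^0·-1^6·-1^3 = -1.
(a,b)_11: α=2, u≡10; β=2, v≡7 (mod 11); (10|11)=-1, (7|11)=-1; sign (−1)^0·-1^2·-1^2 = +1.
(a,b)_2: α=7, β=-1; u≡5, v≡1 (mod 8); ε(u)ε(v)=0·0, αω(v)=7·0, βω(u)=-1·1; sum ≡ 1  ⇒  -1.
(a,b)_43: α=1, u≡22; β=2, v≡29 (mod 43); (22|43)=-1, (29|43)=-1; sign (−1)^0·-1^2·-1^1 = -1.
(a,b)_3: α=-6, u≡1; β=2, v≡2 (mod 3); (1|3)=+1, (2|3)=-1; sign (−1)^0·+1^2·-1^-6 = +1.
(-229190, 2 / ℚ) ramifies at {2, 5, 13, 43}: a division algebra.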